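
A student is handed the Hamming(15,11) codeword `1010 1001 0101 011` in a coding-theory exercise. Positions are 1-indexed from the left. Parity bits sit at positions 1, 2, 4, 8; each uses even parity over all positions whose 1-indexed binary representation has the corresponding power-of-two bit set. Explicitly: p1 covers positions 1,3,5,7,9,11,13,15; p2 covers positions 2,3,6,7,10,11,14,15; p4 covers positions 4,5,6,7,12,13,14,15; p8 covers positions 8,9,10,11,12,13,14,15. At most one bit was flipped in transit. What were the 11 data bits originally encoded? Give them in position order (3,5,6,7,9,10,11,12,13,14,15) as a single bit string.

s1: b1⊕b3⊕b5⊕b7⊕b9⊕b11⊕b13⊕b15 = 1⊕1⊕1⊕0⊕0⊕0⊕0⊕1 = 0
s2: b2⊕b3⊕b6⊕b7⊕b10⊕b11⊕b14⊕b15 = 0⊕1⊕0⊕0⊕1⊕0⊕1⊕1 = 0
s4: b4⊕b5⊕b6⊕b7⊕b12⊕b13⊕b14⊕b15 = 0⊕1⊕0⊕0⊕1⊕0⊕1⊕1 = 0
s8: b8⊕b9⊕b10⊕b11⊕b12⊕b13⊕b14⊕b15 = 1⊕0⊕1⊕0⊕1⊕0⊕1⊕1 = 1
Syndrome (s8...s1) = 1000 → position 8.
Flip bit 8: corrected codeword = 101010000101011
Data bits at positions 3,5,6,7,9,10,11,12,13,14,15: 11000101011

11000101011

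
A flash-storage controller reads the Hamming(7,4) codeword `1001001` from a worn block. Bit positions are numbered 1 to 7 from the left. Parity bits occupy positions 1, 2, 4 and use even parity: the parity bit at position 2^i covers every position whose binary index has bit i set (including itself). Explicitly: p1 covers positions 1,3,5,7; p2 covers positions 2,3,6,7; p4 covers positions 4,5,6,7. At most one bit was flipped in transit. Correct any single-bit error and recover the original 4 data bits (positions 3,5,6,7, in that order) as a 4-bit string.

s1: b1⊕b3⊕b5⊕b7 = 1⊕0⊕0⊕1 = 0
s2: b2⊕b3⊕b6⊕b7 = 0⊕0⊕0⊕1 = 1
s4: b4⊕b5⊕b6⊕b7 = 1⊕0⊕0⊕1 = 0
Syndrome (s4...s1) = 010 → position 2.
Flip bit 2: corrected codeword = 1101001
Data bits at positions 3,5,6,7: 0001

0001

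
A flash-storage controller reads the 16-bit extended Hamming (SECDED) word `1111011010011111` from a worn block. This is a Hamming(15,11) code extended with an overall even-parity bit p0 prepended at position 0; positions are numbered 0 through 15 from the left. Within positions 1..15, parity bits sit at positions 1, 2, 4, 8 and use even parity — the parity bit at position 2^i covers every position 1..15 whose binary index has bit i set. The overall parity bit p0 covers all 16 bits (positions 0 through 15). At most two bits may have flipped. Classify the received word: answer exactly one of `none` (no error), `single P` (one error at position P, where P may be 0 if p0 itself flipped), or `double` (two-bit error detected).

none

s1: b1⊕b3⊕b5⊕b7⊕b9⊕b11⊕b13⊕b15 = 1⊕1⊕1⊕0⊕0⊕1⊕1⊕1 = 0
s2: b2⊕b3⊕b6⊕b7⊕b10⊕b11⊕b14⊕b15 = 1⊕1⊕1⊕0⊕0⊕1⊕1⊕1 = 0
s4: b4⊕b5⊕b6⊕b7⊕b12⊕b13⊕b14⊕b15 = 0⊕1⊕1⊕0⊕1⊕1⊕1⊕1 = 0
s8: b8⊕b9⊕b10⊕b11⊕b12⊕b13⊕b14⊕b15 = 1⊕0⊕0⊕1⊕1⊕1⊕1⊕1 = 0
Syndrome (s8...s1) = 0000 → position 0 (no error).
Overall parity (XOR of all 16 bits, including p0): 1⊕1⊕1⊕1⊕0⊕1⊕1⊕0⊕1⊕0⊕0⊕1⊕1⊕1⊕1⊕1 = 0
Overall=0, syndrome position=0 → no error.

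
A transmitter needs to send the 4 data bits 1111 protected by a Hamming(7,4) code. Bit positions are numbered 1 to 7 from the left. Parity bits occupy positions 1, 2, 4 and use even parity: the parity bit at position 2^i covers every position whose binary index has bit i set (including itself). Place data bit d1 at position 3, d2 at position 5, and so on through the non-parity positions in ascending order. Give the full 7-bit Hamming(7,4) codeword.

Place data bits at non-power-of-two positions: b3=1, b5=1, b6=1, b7=1.
p1 = XOR of data positions {3,5,7} = 1⊕1⊕1 = 1
p2 = XOR of data positions {3,6,7} = 1⊕1⊕1 = 1
p4 = XOR of data positions {5,6,7} = 1⊕1⊕1 = 1
Codeword b1..b7 = 1111111

1111111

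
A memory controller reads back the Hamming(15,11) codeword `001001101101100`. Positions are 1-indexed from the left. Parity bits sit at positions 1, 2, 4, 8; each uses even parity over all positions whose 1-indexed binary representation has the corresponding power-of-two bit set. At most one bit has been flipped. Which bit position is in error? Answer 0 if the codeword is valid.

0

s1: b1⊕b3⊕b5⊕b7⊕b9⊕b11⊕b13⊕b15 = 0⊕1⊕0⊕1⊕1⊕0⊕1⊕0 = 0
s2: b2⊕b3⊕b6⊕b7⊕b10⊕b11⊕b14⊕b15 = 0⊕1⊕1⊕1⊕1⊕0⊕0⊕0 = 0
s4: b4⊕b5⊕b6⊕b7⊕b12⊕b13⊕b14⊕b15 = 0⊕0⊕1⊕1⊕1⊕1⊕0⊕0 = 0
s8: b8⊕b9⊕b10⊕b11⊕b12⊕b13⊕b14⊕b15 = 0⊕1⊕1⊕0⊕1⊕1⊕0⊕0 = 0
Syndrome (s8...s1) = 0000 → position 0 (no error).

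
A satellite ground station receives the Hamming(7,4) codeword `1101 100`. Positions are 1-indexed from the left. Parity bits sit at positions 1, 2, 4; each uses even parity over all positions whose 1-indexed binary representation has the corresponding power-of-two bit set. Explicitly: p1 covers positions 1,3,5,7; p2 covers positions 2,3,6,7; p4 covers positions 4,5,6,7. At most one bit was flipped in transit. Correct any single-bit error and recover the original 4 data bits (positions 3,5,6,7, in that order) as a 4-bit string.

s1: b1⊕b3⊕b5⊕b7 = 1⊕0⊕1⊕0 = 0
s2: b2⊕b3⊕b6⊕b7 = 1⊕0⊕0⊕0 = 1
s4: b4⊕b5⊕b6⊕b7 = 1⊕1⊕0⊕0 = 0
Syndrome (s4...s1) = 010 → position 2.
Flip bit 2: corrected codeword = 1001100
Data bits at positions 3,5,6,7: 0100

0100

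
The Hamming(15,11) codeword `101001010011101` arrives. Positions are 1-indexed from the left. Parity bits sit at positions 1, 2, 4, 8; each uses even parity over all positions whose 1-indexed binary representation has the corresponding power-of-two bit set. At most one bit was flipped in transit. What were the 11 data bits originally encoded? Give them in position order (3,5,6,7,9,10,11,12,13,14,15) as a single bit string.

10101011101

s1: b1⊕b3⊕b5⊕b7⊕b9⊕b11⊕b13⊕b15 = 1⊕1⊕0⊕0⊕0⊕1⊕1⊕1 = 1
s2: b2⊕b3⊕b6⊕b7⊕b10⊕b11⊕b14⊕b15 = 0⊕1⊕1⊕0⊕0⊕1⊕0⊕1 = 0
s4: b4⊕b5⊕b6⊕b7⊕b12⊕b13⊕b14⊕b15 = 0⊕0⊕1⊕0⊕1⊕1⊕0⊕1 = 0
s8: b8⊕b9⊕b10⊕b11⊕b12⊕b13⊕b14⊕b15 = 1⊕0⊕0⊕1⊕1⊕1⊕0⊕1 = 1
Syndrome (s8...s1) = 1001 → position 9.
Flip bit 9: corrected codeword = 101001011011101
Data bits at positions 3,5,6,7,9,10,11,12,13,14,15: 10101011101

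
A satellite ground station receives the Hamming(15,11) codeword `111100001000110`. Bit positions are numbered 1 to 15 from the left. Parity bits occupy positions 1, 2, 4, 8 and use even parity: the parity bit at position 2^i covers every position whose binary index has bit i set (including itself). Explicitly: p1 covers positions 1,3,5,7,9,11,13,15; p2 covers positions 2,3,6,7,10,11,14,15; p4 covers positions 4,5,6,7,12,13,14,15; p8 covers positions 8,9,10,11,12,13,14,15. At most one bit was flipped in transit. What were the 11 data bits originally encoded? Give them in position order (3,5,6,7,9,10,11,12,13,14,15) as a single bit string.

10001000100

s1: b1⊕b3⊕b5⊕b7⊕b9⊕b11⊕b13⊕b15 = 1⊕1⊕0⊕0⊕1⊕0⊕1⊕0 = 0
s2: b2⊕b3⊕b6⊕b7⊕b10⊕b11⊕b14⊕b15 = 1⊕1⊕0⊕0⊕0⊕0⊕1⊕0 = 1
s4: b4⊕b5⊕b6⊕b7⊕b12⊕b13⊕b14⊕b15 = 1⊕0⊕0⊕0⊕0⊕1⊕1⊕0 = 1
s8: b8⊕b9⊕b10⊕b11⊕b12⊕b13⊕b14⊕b15 = 0⊕1⊕0⊕0⊕0⊕1⊕1⊕0 = 1
Syndrome (s8...s1) = 1110 → position 14.
Flip bit 14: corrected codeword = 111100001000100
Data bits at positions 3,5,6,7,9,10,11,12,13,14,15: 10001000100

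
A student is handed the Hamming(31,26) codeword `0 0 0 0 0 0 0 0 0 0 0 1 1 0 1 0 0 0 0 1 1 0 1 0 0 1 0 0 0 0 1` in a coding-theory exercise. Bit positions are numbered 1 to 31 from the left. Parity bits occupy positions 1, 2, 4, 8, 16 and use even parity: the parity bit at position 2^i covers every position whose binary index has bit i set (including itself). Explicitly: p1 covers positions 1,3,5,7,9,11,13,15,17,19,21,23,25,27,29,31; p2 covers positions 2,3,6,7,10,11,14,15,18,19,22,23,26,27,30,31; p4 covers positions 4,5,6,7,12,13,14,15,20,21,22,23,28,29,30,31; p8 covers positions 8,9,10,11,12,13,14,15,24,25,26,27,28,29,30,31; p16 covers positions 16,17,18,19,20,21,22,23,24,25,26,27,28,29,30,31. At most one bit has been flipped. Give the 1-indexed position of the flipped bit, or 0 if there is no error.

s1: b1⊕b3⊕b5⊕b7⊕b9⊕b11⊕b13⊕b15⊕b17⊕b19⊕b21⊕b23⊕b25⊕b27⊕b29⊕b31 = 0⊕0⊕0⊕0⊕0⊕0⊕1⊕1⊕0⊕0⊕1⊕1⊕0⊕0⊕0⊕1 = 1
s2: b2⊕b3⊕b6⊕b7⊕b10⊕b11⊕b14⊕b15⊕b18⊕b19⊕b22⊕b23⊕b26⊕b27⊕b30⊕b31 = 0⊕0⊕0⊕0⊕0⊕0⊕0⊕1⊕0⊕0⊕0⊕1⊕1⊕0⊕0⊕1 = 0
s4: b4⊕b5⊕b6⊕b7⊕b12⊕b13⊕b14⊕b15⊕b20⊕b21⊕b22⊕b23⊕b28⊕b29⊕b30⊕b31 = 0⊕0⊕0⊕0⊕1⊕1⊕0⊕1⊕1⊕1⊕0⊕1⊕0⊕0⊕0⊕1 = 1
s8: b8⊕b9⊕b10⊕b11⊕b12⊕b13⊕b14⊕b15⊕b24⊕b25⊕b26⊕b27⊕b28⊕b29⊕b30⊕b31 = 0⊕0⊕0⊕0⊕1⊕1⊕0⊕1⊕0⊕0⊕1⊕0⊕0⊕0⊕0⊕1 = 1
s16: b16⊕b17⊕b18⊕b19⊕b20⊕b21⊕b22⊕b23⊕b24⊕b25⊕b26⊕b27⊕b28⊕b29⊕b30⊕b31 = 0⊕0⊕0⊕0⊕1⊕1⊕0⊕1⊕0⊕0⊕1⊕0⊕0⊕0⊕0⊕1 = 1
Syndrome (s16...s1) = 11101 → position 29.

29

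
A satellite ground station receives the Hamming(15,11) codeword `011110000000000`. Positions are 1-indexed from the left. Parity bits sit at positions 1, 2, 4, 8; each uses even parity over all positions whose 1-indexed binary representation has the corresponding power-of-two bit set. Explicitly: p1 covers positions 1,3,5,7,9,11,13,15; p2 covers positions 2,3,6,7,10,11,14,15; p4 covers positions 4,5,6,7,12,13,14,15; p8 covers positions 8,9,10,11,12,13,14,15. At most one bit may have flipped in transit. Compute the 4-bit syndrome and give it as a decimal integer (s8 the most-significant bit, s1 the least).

0

s1: b1⊕b3⊕b5⊕b7⊕b9⊕b11⊕b13⊕b15 = 0⊕1⊕1⊕0⊕0⊕0⊕0⊕0 = 0
s2: b2⊕b3⊕b6⊕b7⊕b10⊕b11⊕b14⊕b15 = 1⊕1⊕0⊕0⊕0⊕0⊕0⊕0 = 0
s4: b4⊕b5⊕b6⊕b7⊕b12⊕b13⊕b14⊕b15 = 1⊕1⊕0⊕0⊕0⊕0⊕0⊕0 = 0
s8: b8⊕b9⊕b10⊕b11⊕b12⊕b13⊕b14⊕b15 = 0⊕0⊕0⊕0⊕0⊕0⊕0⊕0 = 0
Syndrome (s8...s1) = 0000 → position 0 (no error).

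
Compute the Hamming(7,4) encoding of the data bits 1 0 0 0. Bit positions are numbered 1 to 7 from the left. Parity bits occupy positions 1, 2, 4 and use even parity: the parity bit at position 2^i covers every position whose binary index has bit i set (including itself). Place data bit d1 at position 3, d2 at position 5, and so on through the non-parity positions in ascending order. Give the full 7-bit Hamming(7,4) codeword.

1110000

Place data bits at non-power-of-two positions: b3=1, b5=0, b6=0, b7=0.
p1 = XOR of data positions {3,5,7} = 1⊕0⊕0 = 1
p2 = XOR of data positions {3,6,7} = 1⊕0⊕0 = 1
p4 = XOR of data positions {5,6,7} = 0⊕0⊕0 = 0
Codeword b1..b7 = 1110000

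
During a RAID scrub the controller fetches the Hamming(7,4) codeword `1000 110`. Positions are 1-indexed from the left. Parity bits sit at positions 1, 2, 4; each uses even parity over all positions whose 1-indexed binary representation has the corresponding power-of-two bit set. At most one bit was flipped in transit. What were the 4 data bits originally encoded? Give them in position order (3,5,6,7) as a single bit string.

s1: b1⊕b3⊕b5⊕b7 = 1⊕0⊕1⊕0 = 0
s2: b2⊕b3⊕b6⊕b7 = 0⊕0⊕1⊕0 = 1
s4: b4⊕b5⊕b6⊕b7 = 0⊕1⊕1⊕0 = 0
Syndrome (s4...s1) = 010 → position 2.
Flip bit 2: corrected codeword = 1100110
Data bits at positions 3,5,6,7: 0110

0110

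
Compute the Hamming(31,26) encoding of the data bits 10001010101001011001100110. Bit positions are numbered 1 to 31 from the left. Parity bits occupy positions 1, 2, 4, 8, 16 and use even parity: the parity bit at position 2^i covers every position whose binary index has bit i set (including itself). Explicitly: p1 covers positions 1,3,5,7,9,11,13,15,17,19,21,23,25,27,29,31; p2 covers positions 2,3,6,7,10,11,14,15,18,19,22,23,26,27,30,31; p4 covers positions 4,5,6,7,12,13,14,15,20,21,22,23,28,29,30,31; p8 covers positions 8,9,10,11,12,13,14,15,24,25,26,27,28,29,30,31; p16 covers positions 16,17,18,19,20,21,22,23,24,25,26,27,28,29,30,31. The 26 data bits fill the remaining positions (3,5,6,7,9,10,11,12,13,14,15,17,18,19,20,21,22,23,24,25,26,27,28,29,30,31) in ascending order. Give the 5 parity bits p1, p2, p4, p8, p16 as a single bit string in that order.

Place data bits at non-power-of-two positions: b3=1, b5=0, b6=0, b7=0, b9=1, b10=0, b11=1, b12=0, b13=1, b14=0, b15=1, b17=0, b18=0, b19=1, b20=0, b21=1, b22=1, b23=0, b24=0, b25=1, b26=1, b27=0, b28=0, b29=1, b30=1, b31=0.
p1 = XOR of data positions {3,5,7,9,11,13,15,17,19,21,23,25,27,29,31} = 1⊕0⊕0⊕1⊕1⊕1⊕1⊕0⊕1⊕1⊕0⊕1⊕0⊕1⊕0 = 1
p2 = XOR of data positions {3,6,7,10,11,14,15,18,19,22,23,26,27,30,31} = 1⊕0⊕0⊕0⊕1⊕0⊕1⊕0⊕1⊕1⊕0⊕1⊕0⊕1⊕0 = 1
p4 = XOR of data positions {5,6,7,12,13,14,15,20,21,22,23,28,29,30,31} = 0⊕0⊕0⊕0⊕1⊕0⊕1⊕0⊕1⊕1⊕0⊕0⊕1⊕1⊕0 = 0
p8 = XOR of data positions {9,10,11,12,13,14,15,24,25,26,27,28,29,30,31} = 1⊕0⊕1⊕0⊕1⊕0⊕1⊕0⊕1⊕1⊕0⊕0⊕1⊕1⊕0 = 0
p16 = XOR of data positions {17,18,19,20,21,22,23,24,25,26,27,28,29,30,31} = 0⊕0⊕1⊕0⊕1⊕1⊕0⊕0⊕1⊕1⊕0⊕0⊕1⊕1⊕0 = 1
Parity bits p1,p2,p4,p8,p16 = 11001

11001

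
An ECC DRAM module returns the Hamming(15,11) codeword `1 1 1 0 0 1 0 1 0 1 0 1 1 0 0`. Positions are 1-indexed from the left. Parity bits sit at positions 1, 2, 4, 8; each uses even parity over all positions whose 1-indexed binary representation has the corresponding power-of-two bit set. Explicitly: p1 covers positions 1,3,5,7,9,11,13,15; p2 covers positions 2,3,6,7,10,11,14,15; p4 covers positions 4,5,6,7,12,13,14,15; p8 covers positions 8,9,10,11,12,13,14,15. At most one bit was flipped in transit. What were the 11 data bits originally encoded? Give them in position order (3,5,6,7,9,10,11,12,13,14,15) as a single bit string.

s1: b1⊕b3⊕b5⊕b7⊕b9⊕b11⊕b13⊕b15 = 1⊕1⊕0⊕0⊕0⊕0⊕1⊕0 = 1
s2: b2⊕b3⊕b6⊕b7⊕b10⊕b11⊕b14⊕b15 = 1⊕1⊕1⊕0⊕1⊕0⊕0⊕0 = 0
s4: b4⊕b5⊕b6⊕b7⊕b12⊕b13⊕b14⊕b15 = 0⊕0⊕1⊕0⊕1⊕1⊕0⊕0 = 1
s8: b8⊕b9⊕b10⊕b11⊕b12⊕b13⊕b14⊕b15 = 1⊕0⊕1⊕0⊕1⊕1⊕0⊕0 = 0
Syndrome (s8...s1) = 0101 → position 5.
Flip bit 5: corrected codeword = 111011010101100
Data bits at positions 3,5,6,7,9,10,11,12,13,14,15: 11100101100

11100101100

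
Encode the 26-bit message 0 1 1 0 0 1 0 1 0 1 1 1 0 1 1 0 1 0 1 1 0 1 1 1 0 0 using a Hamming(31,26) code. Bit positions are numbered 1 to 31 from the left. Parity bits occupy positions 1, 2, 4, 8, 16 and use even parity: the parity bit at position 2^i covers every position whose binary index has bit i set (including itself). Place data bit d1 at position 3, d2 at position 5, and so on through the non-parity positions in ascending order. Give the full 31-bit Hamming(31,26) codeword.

Place data bits at non-power-of-two positions: b3=0, b5=1, b6=1, b7=0, b9=0, b10=1, b11=0, b12=1, b13=0, b14=1, b15=1, b17=1, b18=0, b19=1, b20=1, b21=0, b22=1, b23=0, b24=1, b25=1, b26=0, b27=1, b28=1, b29=1, b30=0, b31=0.
p1 = XOR of data positions {3,5,7,9,11,13,15,17,19,21,23,25,27,29,31} = 0⊕1⊕0⊕0⊕0⊕0⊕1⊕1⊕1⊕0⊕0⊕1⊕1⊕1⊕0 = 1
p2 = XOR of data positions {3,6,7,10,11,14,15,18,19,22,23,26,27,30,31} = 0⊕1⊕0⊕1⊕0⊕1⊕1⊕0⊕1⊕1⊕0⊕0⊕1⊕0⊕0 = 1
p4 = XOR of data positions {5,6,7,12,13,14,15,20,21,22,23,28,29,30,31} = 1⊕1⊕0⊕1⊕0⊕1⊕1⊕1⊕0⊕1⊕0⊕1⊕1⊕0⊕0 = 1
p8 = XOR of data positions {9,10,11,12,13,14,15,24,25,26,27,28,29,30,31} = 0⊕1⊕0⊕1⊕0⊕1⊕1⊕1⊕1⊕0⊕1⊕1⊕1⊕0⊕0 = 1
p16 = XOR of data positions {17,18,19,20,21,22,23,24,25,26,27,28,29,30,31} = 1⊕0⊕1⊕1⊕0⊕1⊕0⊕1⊕1⊕0⊕1⊕1⊕1⊕0⊕0 = 1
Codeword b1..b31 = 1101110101010111101101011011100

1101110101010111101101011011100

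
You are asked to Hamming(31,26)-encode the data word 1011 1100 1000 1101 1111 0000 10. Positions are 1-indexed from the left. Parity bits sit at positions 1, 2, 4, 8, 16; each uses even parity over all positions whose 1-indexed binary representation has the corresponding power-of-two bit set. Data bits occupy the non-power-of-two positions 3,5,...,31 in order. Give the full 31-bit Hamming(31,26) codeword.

0111011011001000011011111000010

Place data bits at non-power-of-two positions: b3=1, b5=0, b6=1, b7=1, b9=1, b10=1, b11=0, b12=0, b13=1, b14=0, b15=0, b17=0, b18=1, b19=1, b20=0, b21=1, b22=1, b23=1, b24=1, b25=1, b26=0, b27=0, b28=0, b29=0, b30=1, b31=0.
p1 = XOR of data positions {3,5,7,9,11,13,15,17,19,21,23,25,27,29,31} = 1⊕0⊕1⊕1⊕0⊕1⊕0⊕0⊕1⊕1⊕1⊕1⊕0⊕0⊕0 = 0
p2 = XOR of data positions {3,6,7,10,11,14,15,18,19,22,23,26,27,30,31} = 1⊕1⊕1⊕1⊕0⊕0⊕0⊕1⊕1⊕1⊕1⊕0⊕0⊕1⊕0 = 1
p4 = XOR of data positions {5,6,7,12,13,14,15,20,21,22,23,28,29,30,31} = 0⊕1⊕1⊕0⊕1⊕0⊕0⊕0⊕1⊕1⊕1⊕0⊕0⊕1⊕0 = 1
p8 = XOR of data positions {9,10,11,12,13,14,15,24,25,26,27,28,29,30,31} = 1⊕1⊕0⊕0⊕1⊕0⊕0⊕1⊕1⊕0⊕0⊕0⊕0⊕1⊕0 = 0
p16 = XOR of data positions {17,18,19,20,21,22,23,24,25,26,27,28,29,30,31} = 0⊕1⊕1⊕0⊕1⊕1⊕1⊕1⊕1⊕0⊕0⊕0⊕0⊕1⊕0 = 0
Codeword b1..b31 = 0111011011001000011011111000010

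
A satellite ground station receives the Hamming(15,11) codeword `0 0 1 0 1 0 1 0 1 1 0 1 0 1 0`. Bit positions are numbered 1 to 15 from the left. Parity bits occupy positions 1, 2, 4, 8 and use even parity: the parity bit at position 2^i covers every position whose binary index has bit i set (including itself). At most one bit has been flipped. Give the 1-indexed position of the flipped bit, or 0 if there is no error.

s1: b1⊕b3⊕b5⊕b7⊕b9⊕b11⊕b13⊕b15 = 0⊕1⊕1⊕1⊕1⊕0⊕0⊕0 = 0
s2: b2⊕b3⊕b6⊕b7⊕b10⊕b11⊕b14⊕b15 = 0⊕1⊕0⊕1⊕1⊕0⊕1⊕0 = 0
s4: b4⊕b5⊕b6⊕b7⊕b12⊕b13⊕b14⊕b15 = 0⊕1⊕0⊕1⊕1⊕0⊕1⊕0 = 0
s8: b8⊕b9⊕b10⊕b11⊕b12⊕b13⊕b14⊕b15 = 0⊕1⊕1⊕0⊕1⊕0⊕1⊕0 = 0
Syndrome (s8...s1) = 0000 → position 0 (no error).

0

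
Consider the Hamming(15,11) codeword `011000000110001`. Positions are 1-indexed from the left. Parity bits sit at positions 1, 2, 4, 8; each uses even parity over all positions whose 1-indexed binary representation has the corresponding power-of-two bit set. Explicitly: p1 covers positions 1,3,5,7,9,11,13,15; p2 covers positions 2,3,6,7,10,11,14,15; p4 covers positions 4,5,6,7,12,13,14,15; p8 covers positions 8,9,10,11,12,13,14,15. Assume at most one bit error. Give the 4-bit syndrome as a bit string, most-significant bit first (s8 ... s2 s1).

1111

s1: b1⊕b3⊕b5⊕b7⊕b9⊕b11⊕b13⊕b15 = 0⊕1⊕0⊕0⊕0⊕1⊕0⊕1 = 1
s2: b2⊕b3⊕b6⊕b7⊕b10⊕b11⊕b14⊕b15 = 1⊕1⊕0⊕0⊕1⊕1⊕0⊕1 = 1
s4: b4⊕b5⊕b6⊕b7⊕b12⊕b13⊕b14⊕b15 = 0⊕0⊕0⊕0⊕0⊕0⊕0⊕1 = 1
s8: b8⊕b9⊕b10⊕b11⊕b12⊕b13⊕b14⊕b15 = 0⊕0⊕1⊕1⊕0⊕0⊕0⊕1 = 1
Syndrome (s8...s1) = 1111 → position 15.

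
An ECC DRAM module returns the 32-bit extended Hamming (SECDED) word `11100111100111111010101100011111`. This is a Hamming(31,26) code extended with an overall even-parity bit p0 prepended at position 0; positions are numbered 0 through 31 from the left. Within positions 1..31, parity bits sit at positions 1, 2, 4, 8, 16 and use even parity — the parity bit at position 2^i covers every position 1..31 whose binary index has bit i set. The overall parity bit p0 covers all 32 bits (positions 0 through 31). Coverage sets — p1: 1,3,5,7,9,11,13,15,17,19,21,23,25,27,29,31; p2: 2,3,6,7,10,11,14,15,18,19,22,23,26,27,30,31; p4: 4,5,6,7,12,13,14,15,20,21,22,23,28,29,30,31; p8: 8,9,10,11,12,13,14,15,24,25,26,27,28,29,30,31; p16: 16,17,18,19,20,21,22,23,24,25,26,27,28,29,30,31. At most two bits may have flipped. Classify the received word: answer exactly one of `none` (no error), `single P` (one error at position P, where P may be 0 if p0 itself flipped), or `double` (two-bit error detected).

double

s1: b1⊕b3⊕b5⊕b7⊕b9⊕b11⊕b13⊕b15⊕b17⊕b19⊕b21⊕b23⊕b25⊕b27⊕b29⊕b31 = 1⊕0⊕1⊕1⊕0⊕1⊕1⊕1⊕0⊕0⊕0⊕1⊕0⊕1⊕1⊕1 = 0
s2: b2⊕b3⊕b6⊕b7⊕b10⊕b11⊕b14⊕b15⊕b18⊕b19⊕b22⊕b23⊕b26⊕b27⊕b30⊕b31 = 1⊕0⊕1⊕1⊕0⊕1⊕1⊕1⊕1⊕0⊕1⊕1⊕0⊕1⊕1⊕1 = 0
s4: b4⊕b5⊕b6⊕b7⊕b12⊕b13⊕b14⊕b15⊕b20⊕b21⊕b22⊕b23⊕b28⊕b29⊕b30⊕b31 = 0⊕1⊕1⊕1⊕1⊕1⊕1⊕1⊕1⊕0⊕1⊕1⊕1⊕1⊕1⊕1 = 0
s8: b8⊕b9⊕b10⊕b11⊕b12⊕b13⊕b14⊕b15⊕b24⊕b25⊕b26⊕b27⊕b28⊕b29⊕b30⊕b31 = 1⊕0⊕0⊕1⊕1⊕1⊕1⊕1⊕0⊕0⊕0⊕1⊕1⊕1⊕1⊕1 = 1
s16: b16⊕b17⊕b18⊕b19⊕b20⊕b21⊕b22⊕b23⊕b24⊕b25⊕b26⊕b27⊕b28⊕b29⊕b30⊕b31 = 1⊕0⊕1⊕0⊕1⊕0⊕1⊕1⊕0⊕0⊕0⊕1⊕1⊕1⊕1⊕1 = 0
Syndrome (s16...s1) = 01000 → position 8.
Overall parity (XOR of all 32 bits, including p0): 1⊕1⊕1⊕0⊕0⊕1⊕1⊕1⊕1⊕0⊕0⊕1⊕1⊕1⊕1⊕1⊕1⊕0⊕1⊕0⊕1⊕0⊕1⊕1⊕0⊕0⊕0⊕1⊕1⊕1⊕1⊕1 = 0
Overall=0, syndrome position=8 → double-bit error detected (uncorrectable).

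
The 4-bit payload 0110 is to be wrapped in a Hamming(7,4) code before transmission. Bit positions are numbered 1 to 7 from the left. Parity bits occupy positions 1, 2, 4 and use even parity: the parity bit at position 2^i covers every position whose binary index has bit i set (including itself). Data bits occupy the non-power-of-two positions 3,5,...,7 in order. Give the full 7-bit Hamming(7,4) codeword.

1100110

Place data bits at non-power-of-two positions: b3=0, b5=1, b6=1, b7=0.
p1 = XOR of data positions {3,5,7} = 0⊕1⊕0 = 1
p2 = XOR of data positions {3,6,7} = 0⊕1⊕0 = 1
p4 = XOR of data positions {5,6,7} = 1⊕1⊕0 = 0
Codeword b1..b7 = 1100110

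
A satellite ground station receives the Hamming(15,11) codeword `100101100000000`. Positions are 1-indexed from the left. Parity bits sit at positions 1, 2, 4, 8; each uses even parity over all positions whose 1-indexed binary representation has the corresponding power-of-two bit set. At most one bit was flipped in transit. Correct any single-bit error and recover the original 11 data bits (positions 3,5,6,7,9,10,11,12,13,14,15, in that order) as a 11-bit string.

00110000000

s1: b1⊕b3⊕b5⊕b7⊕b9⊕b11⊕b13⊕b15 = 1⊕0⊕0⊕1⊕0⊕0⊕0⊕0 = 0
s2: b2⊕b3⊕b6⊕b7⊕b10⊕b11⊕b14⊕b15 = 0⊕0⊕1⊕1⊕0⊕0⊕0⊕0 = 0
s4: b4⊕b5⊕b6⊕b7⊕b12⊕b13⊕b14⊕b15 = 1⊕0⊕1⊕1⊕0⊕0⊕0⊕0 = 1
s8: b8⊕b9⊕b10⊕b11⊕b12⊕b13⊕b14⊕b15 = 0⊕0⊕0⊕0⊕0⊕0⊕0⊕0 = 0
Syndrome (s8...s1) = 0100 → position 4.
Flip bit 4: corrected codeword = 100001100000000
Data bits at positions 3,5,6,7,9,10,11,12,13,14,15: 00110000000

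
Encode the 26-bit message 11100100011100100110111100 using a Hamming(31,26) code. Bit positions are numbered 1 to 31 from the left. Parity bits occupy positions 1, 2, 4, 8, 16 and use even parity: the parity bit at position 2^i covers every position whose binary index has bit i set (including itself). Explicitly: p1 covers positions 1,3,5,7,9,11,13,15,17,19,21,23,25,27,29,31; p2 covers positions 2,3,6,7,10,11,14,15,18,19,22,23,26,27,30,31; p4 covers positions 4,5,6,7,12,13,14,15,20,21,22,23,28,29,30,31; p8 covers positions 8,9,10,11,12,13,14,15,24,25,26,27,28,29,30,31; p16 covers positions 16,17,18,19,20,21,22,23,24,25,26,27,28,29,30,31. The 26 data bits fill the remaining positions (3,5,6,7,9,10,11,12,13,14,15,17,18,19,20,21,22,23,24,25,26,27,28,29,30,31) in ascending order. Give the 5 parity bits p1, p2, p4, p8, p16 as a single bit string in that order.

10000

Place data bits at non-power-of-two positions: b3=1, b5=1, b6=1, b7=0, b9=0, b10=1, b11=0, b12=0, b13=0, b14=1, b15=1, b17=1, b18=0, b19=0, b20=1, b21=0, b22=0, b23=1, b24=1, b25=0, b26=1, b27=1, b28=1, b29=1, b30=0, b31=0.
p1 = XOR of data positions {3,5,7,9,11,13,15,17,19,21,23,25,27,29,31} = 1⊕1⊕0⊕0⊕0⊕0⊕1⊕1⊕0⊕0⊕1⊕0⊕1⊕1⊕0 = 1
p2 = XOR of data positions {3,6,7,10,11,14,15,18,19,22,23,26,27,30,31} = 1⊕1⊕0⊕1⊕0⊕1⊕1⊕0⊕0⊕0⊕1⊕1⊕1⊕0⊕0 = 0
p4 = XOR of data positions {5,6,7,12,13,14,15,20,21,22,23,28,29,30,31} = 1⊕1⊕0⊕0⊕0⊕1⊕1⊕1⊕0⊕0⊕1⊕1⊕1⊕0⊕0 = 0
p8 = XOR of data positions {9,10,11,12,13,14,15,24,25,26,27,28,29,30,31} = 0⊕1⊕0⊕0⊕0⊕1⊕1⊕1⊕0⊕1⊕1⊕1⊕1⊕0⊕0 = 0
p16 = XOR of data positions {17,18,19,20,21,22,23,24,25,26,27,28,29,30,31} = 1⊕0⊕0⊕1⊕0⊕0⊕1⊕1⊕0⊕1⊕1⊕1⊕1⊕0⊕0 = 0
Parity bits p1,p2,p4,p8,p16 = 10000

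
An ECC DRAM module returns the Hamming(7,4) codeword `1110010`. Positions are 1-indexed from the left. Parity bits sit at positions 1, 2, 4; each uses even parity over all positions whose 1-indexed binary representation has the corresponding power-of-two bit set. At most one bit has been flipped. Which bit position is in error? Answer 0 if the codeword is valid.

6

s1: b1⊕b3⊕b5⊕b7 = 1⊕1⊕0⊕0 = 0
s2: b2⊕b3⊕b6⊕b7 = 1⊕1⊕1⊕0 = 1
s4: b4⊕b5⊕b6⊕b7 = 0⊕0⊕1⊕0 = 1
Syndrome (s4...s1) = 110 → position 6.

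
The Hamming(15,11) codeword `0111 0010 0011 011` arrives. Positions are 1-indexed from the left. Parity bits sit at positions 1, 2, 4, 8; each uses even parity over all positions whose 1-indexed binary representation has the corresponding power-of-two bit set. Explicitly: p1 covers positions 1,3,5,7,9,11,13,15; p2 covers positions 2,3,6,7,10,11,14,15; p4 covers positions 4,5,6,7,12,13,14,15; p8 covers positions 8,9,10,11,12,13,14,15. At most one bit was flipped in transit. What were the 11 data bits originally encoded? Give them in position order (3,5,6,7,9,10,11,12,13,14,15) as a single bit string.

10010011011

s1: b1⊕b3⊕b5⊕b7⊕b9⊕b11⊕b13⊕b15 = 0⊕1⊕0⊕1⊕0⊕1⊕0⊕1 = 0
s2: b2⊕b3⊕b6⊕b7⊕b10⊕b11⊕b14⊕b15 = 1⊕1⊕0⊕1⊕0⊕1⊕1⊕1 = 0
s4: b4⊕b5⊕b6⊕b7⊕b12⊕b13⊕b14⊕b15 = 1⊕0⊕0⊕1⊕1⊕0⊕1⊕1 = 1
s8: b8⊕b9⊕b10⊕b11⊕b12⊕b13⊕b14⊕b15 = 0⊕0⊕0⊕1⊕1⊕0⊕1⊕1 = 0
Syndrome (s8...s1) = 0100 → position 4.
Flip bit 4: corrected codeword = 011000100011011
Data bits at positions 3,5,6,7,9,10,11,12,13,14,15: 10010011011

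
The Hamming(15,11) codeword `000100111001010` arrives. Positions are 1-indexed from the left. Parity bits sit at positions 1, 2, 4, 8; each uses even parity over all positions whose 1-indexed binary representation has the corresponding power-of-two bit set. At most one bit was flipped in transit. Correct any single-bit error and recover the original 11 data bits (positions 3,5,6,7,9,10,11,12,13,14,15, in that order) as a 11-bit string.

s1: b1⊕b3⊕b5⊕b7⊕b9⊕b11⊕b13⊕b15 = 0⊕0⊕0⊕1⊕1⊕0⊕0⊕0 = 0
s2: b2⊕b3⊕b6⊕b7⊕b10⊕b11⊕b14⊕b15 = 0⊕0⊕0⊕1⊕0⊕0⊕1⊕0 = 0
s4: b4⊕b5⊕b6⊕b7⊕b12⊕b13⊕b14⊕b15 = 1⊕0⊕0⊕1⊕1⊕0⊕1⊕0 = 0
s8: b8⊕b9⊕b10⊕b11⊕b12⊕b13⊕b14⊕b15 = 1⊕1⊕0⊕0⊕1⊕0⊕1⊕0 = 0
Syndrome (s8...s1) = 0000 → position 0 (no error).
No correction needed.
Data bits at positions 3,5,6,7,9,10,11,12,13,14,15: 00011001010

00011001010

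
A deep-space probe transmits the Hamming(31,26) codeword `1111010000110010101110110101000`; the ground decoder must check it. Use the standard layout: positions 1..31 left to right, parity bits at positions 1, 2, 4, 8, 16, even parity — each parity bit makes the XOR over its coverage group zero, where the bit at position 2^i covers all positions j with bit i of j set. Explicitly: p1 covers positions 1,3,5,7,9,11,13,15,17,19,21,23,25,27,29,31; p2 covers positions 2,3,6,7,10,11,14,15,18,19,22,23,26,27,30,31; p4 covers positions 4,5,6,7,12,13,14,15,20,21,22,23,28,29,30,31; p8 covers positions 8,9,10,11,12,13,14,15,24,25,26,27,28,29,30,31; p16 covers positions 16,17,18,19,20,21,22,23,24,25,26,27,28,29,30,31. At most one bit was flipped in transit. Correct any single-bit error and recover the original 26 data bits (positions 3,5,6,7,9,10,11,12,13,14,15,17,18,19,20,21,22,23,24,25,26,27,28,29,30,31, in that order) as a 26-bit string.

s1: b1⊕b3⊕b5⊕b7⊕b9⊕b11⊕b13⊕b15⊕b17⊕b19⊕b21⊕b23⊕b25⊕b27⊕b29⊕b31 = 1⊕1⊕0⊕0⊕0⊕1⊕0⊕1⊕1⊕1⊕1⊕1⊕0⊕0⊕0⊕0 = 0
s2: b2⊕b3⊕b6⊕b7⊕b10⊕b11⊕b14⊕b15⊕b18⊕b19⊕b22⊕b23⊕b26⊕b27⊕b30⊕b31 = 1⊕1⊕1⊕0⊕0⊕1⊕0⊕1⊕0⊕1⊕0⊕1⊕1⊕0⊕0⊕0 = 0
s4: b4⊕b5⊕b6⊕b7⊕b12⊕b13⊕b14⊕b15⊕b20⊕b21⊕b22⊕b23⊕b28⊕b29⊕b30⊕b31 = 1⊕0⊕1⊕0⊕1⊕0⊕0⊕1⊕1⊕1⊕0⊕1⊕1⊕0⊕0⊕0 = 0
s8: b8⊕b9⊕b10⊕b11⊕b12⊕b13⊕b14⊕b15⊕b24⊕b25⊕b26⊕b27⊕b28⊕b29⊕b30⊕b31 = 0⊕0⊕0⊕1⊕1⊕0⊕0⊕1⊕1⊕0⊕1⊕0⊕1⊕0⊕0⊕0 = 0
s16: b16⊕b17⊕b18⊕b19⊕b20⊕b21⊕b22⊕b23⊕b24⊕b25⊕b26⊕b27⊕b28⊕b29⊕b30⊕b31 = 0⊕1⊕0⊕1⊕1⊕1⊕0⊕1⊕1⊕0⊕1⊕0⊕1⊕0⊕0⊕0 = 0
Syndrome (s16...s1) = 00000 → position 0 (no error).
No correction needed.
Data bits at positions 3,5,6,7,9,10,11,12,13,14,15,17,18,19,20,21,22,23,24,25,26,27,28,29,30,31: 10100011001101110110101000

10100011001101110110101000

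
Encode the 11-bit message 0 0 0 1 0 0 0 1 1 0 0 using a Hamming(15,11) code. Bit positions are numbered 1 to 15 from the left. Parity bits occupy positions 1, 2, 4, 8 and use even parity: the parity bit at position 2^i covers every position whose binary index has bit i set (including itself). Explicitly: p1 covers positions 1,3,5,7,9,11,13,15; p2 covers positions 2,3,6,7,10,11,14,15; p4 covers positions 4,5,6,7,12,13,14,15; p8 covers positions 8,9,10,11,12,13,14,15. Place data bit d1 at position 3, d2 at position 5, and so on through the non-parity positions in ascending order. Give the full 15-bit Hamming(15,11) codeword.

010100100001100

Place data bits at non-power-of-two positions: b3=0, b5=0, b6=0, b7=1, b9=0, b10=0, b11=0, b12=1, b13=1, b14=0, b15=0.
p1 = XOR of data positions {3,5,7,9,11,13,15} = 0⊕0⊕1⊕0⊕0⊕1⊕0 = 0
p2 = XOR of data positions {3,6,7,10,11,14,15} = 0⊕0⊕1⊕0⊕0⊕0⊕0 = 1
p4 = XOR of data positions {5,6,7,12,13,14,15} = 0⊕0⊕1⊕1⊕1⊕0⊕0 = 1
p8 = XOR of data positions {9,10,11,12,13,14,15} = 0⊕0⊕0⊕1⊕1⊕0⊕0 = 0
Codeword b1..b15 = 010100100001100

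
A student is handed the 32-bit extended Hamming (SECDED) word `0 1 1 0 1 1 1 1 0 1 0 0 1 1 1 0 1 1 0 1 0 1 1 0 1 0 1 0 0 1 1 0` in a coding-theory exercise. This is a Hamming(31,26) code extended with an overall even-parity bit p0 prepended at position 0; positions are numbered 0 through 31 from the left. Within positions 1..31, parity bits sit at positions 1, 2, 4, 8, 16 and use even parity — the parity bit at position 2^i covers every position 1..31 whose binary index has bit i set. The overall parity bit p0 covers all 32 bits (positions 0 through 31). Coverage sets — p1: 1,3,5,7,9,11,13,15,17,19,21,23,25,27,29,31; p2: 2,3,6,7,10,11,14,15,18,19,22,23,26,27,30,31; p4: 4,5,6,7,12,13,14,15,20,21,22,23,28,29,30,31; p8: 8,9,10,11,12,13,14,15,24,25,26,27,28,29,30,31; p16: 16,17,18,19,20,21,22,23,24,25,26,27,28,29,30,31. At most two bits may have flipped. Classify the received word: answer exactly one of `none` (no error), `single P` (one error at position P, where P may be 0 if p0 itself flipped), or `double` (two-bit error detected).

s1: b1⊕b3⊕b5⊕b7⊕b9⊕b11⊕b13⊕b15⊕b17⊕b19⊕b21⊕b23⊕b25⊕b27⊕b29⊕b31 = 1⊕0⊕1⊕1⊕1⊕0⊕1⊕0⊕1⊕1⊕1⊕0⊕0⊕0⊕1⊕0 = 1
s2: b2⊕b3⊕b6⊕b7⊕b10⊕b11⊕b14⊕b15⊕b18⊕b19⊕b22⊕b23⊕b26⊕b27⊕b30⊕b31 = 1⊕0⊕1⊕1⊕0⊕0⊕1⊕0⊕0⊕1⊕1⊕0⊕1⊕0⊕1⊕0 = 0
s4: b4⊕b5⊕b6⊕b7⊕b12⊕b13⊕b14⊕b15⊕b20⊕b21⊕b22⊕b23⊕b28⊕b29⊕b30⊕b31 = 1⊕1⊕1⊕1⊕1⊕1⊕1⊕0⊕0⊕1⊕1⊕0⊕0⊕1⊕1⊕0 = 1
s8: b8⊕b9⊕b10⊕b11⊕b12⊕b13⊕b14⊕b15⊕b24⊕b25⊕b26⊕b27⊕b28⊕b29⊕b30⊕b31 = 0⊕1⊕0⊕0⊕1⊕1⊕1⊕0⊕1⊕0⊕1⊕0⊕0⊕1⊕1⊕0 = 0
s16: b16⊕b17⊕b18⊕b19⊕b20⊕b21⊕b22⊕b23⊕b24⊕b25⊕b26⊕b27⊕b28⊕b29⊕b30⊕b31 = 1⊕1⊕0⊕1⊕0⊕1⊕1⊕0⊕1⊕0⊕1⊕0⊕0⊕1⊕1⊕0 = 1
Syndrome (s16...s1) = 10101 → position 21.
Overall parity (XOR of all 32 bits, including p0): 0⊕1⊕1⊕0⊕1⊕1⊕1⊕1⊕0⊕1⊕0⊕0⊕1⊕1⊕1⊕0⊕1⊕1⊕0⊕1⊕0⊕1⊕1⊕0⊕1⊕0⊕1⊕0⊕0⊕1⊕1⊕0 = 1
Overall=1, syndrome position=21 → single-bit error at position 21.

single 21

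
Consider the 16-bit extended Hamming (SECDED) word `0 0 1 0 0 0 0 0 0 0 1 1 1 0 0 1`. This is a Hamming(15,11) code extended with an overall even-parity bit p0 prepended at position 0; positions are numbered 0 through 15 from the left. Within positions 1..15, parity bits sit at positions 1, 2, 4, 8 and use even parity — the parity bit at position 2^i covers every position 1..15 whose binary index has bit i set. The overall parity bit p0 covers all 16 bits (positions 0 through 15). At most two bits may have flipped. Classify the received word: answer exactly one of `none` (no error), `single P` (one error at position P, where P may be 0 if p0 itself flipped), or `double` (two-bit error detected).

single 0

s1: b1⊕b3⊕b5⊕b7⊕b9⊕b11⊕b13⊕b15 = 0⊕0⊕0⊕0⊕0⊕1⊕0⊕1 = 0
s2: b2⊕b3⊕b6⊕b7⊕b10⊕b11⊕b14⊕b15 = 1⊕0⊕0⊕0⊕1⊕1⊕0⊕1 = 0
s4: b4⊕b5⊕b6⊕b7⊕b12⊕b13⊕b14⊕b15 = 0⊕0⊕0⊕0⊕1⊕0⊕0⊕1 = 0
s8: b8⊕b9⊕b10⊕b11⊕b12⊕b13⊕b14⊕b15 = 0⊕0⊕1⊕1⊕1⊕0⊕0⊕1 = 0
Syndrome (s8...s1) = 0000 → position 0 (no error).
Overall parity (XOR of all 16 bits, including p0): 0⊕0⊕1⊕0⊕0⊕0⊕0⊕0⊕0⊕0⊕1⊕1⊕1⊕0⊕0⊕1 = 1
Overall=1, syndrome position=0 → single-bit error at position 0.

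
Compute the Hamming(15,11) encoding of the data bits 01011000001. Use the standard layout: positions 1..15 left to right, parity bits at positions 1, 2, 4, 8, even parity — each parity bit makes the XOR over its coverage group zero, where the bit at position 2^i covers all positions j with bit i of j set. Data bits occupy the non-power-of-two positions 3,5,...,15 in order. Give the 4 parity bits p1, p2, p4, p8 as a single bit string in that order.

0010

Place data bits at non-power-of-two positions: b3=0, b5=1, b6=0, b7=1, b9=1, b10=0, b11=0, b12=0, b13=0, b14=0, b15=1.
p1 = XOR of data positions {3,5,7,9,11,13,15} = 0⊕1⊕1⊕1⊕0⊕0⊕1 = 0
p2 = XOR of data positions {3,6,7,10,11,14,15} = 0⊕0⊕1⊕0⊕0⊕0⊕1 = 0
p4 = XOR of data positions {5,6,7,12,13,14,15} = 1⊕0⊕1⊕0⊕0⊕0⊕1 = 1
p8 = XOR of data positions {9,10,11,12,13,14,15} = 1⊕0⊕0⊕0⊕0⊕0⊕1 = 0
Parity bits p1,p2,p4,p8 = 0010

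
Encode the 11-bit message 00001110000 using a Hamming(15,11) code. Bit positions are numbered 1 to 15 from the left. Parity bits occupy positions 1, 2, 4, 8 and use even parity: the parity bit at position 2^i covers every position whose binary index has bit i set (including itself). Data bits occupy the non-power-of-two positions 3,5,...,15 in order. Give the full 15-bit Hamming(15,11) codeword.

Place data bits at non-power-of-two positions: b3=0, b5=0, b6=0, b7=0, b9=1, b10=1, b11=1, b12=0, b13=0, b14=0, b15=0.
p1 = XOR of data positions {3,5,7,9,11,13,15} = 0⊕0⊕0⊕1⊕1⊕0⊕0 = 0
p2 = XOR of data positions {3,6,7,10,11,14,15} = 0⊕0⊕0⊕1⊕1⊕0⊕0 = 0
p4 = XOR of data positions {5,6,7,12,13,14,15} = 0⊕0⊕0⊕0⊕0⊕0⊕0 = 0
p8 = XOR of data positions {9,10,11,12,13,14,15} = 1⊕1⊕1⊕0⊕0⊕0⊕0 = 1
Codeword b1..b15 = 000000011110000

000000011110000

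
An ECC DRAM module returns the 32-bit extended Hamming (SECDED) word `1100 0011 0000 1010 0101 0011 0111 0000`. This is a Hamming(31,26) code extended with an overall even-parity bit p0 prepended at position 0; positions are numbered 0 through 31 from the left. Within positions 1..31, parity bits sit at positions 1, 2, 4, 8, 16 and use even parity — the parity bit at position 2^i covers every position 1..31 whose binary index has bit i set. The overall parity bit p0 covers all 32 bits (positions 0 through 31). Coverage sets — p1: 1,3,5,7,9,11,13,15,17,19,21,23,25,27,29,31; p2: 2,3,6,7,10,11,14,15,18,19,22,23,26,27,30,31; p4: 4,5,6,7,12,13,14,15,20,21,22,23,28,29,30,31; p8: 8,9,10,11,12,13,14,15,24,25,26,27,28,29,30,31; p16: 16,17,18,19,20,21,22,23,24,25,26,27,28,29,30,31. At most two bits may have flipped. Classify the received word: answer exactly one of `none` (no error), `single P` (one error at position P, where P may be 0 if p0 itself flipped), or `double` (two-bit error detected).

s1: b1⊕b3⊕b5⊕b7⊕b9⊕b11⊕b13⊕b15⊕b17⊕b19⊕b21⊕b23⊕b25⊕b27⊕b29⊕b31 = 1⊕0⊕0⊕1⊕0⊕0⊕0⊕0⊕1⊕1⊕0⊕1⊕1⊕1⊕0⊕0 = 1
s2: b2⊕b3⊕b6⊕b7⊕b10⊕b11⊕b14⊕b15⊕b18⊕b19⊕b22⊕b23⊕b26⊕b27⊕b30⊕b31 = 0⊕0⊕1⊕1⊕0⊕0⊕1⊕0⊕0⊕1⊕1⊕1⊕1⊕1⊕0⊕0 = 0
s4: b4⊕b5⊕b6⊕b7⊕b12⊕b13⊕b14⊕b15⊕b20⊕b21⊕b22⊕b23⊕b28⊕b29⊕b30⊕b31 = 0⊕0⊕1⊕1⊕1⊕0⊕1⊕0⊕0⊕0⊕1⊕1⊕0⊕0⊕0⊕0 = 0
s8: b8⊕b9⊕b10⊕b11⊕b12⊕b13⊕b14⊕b15⊕b24⊕b25⊕b26⊕b27⊕b28⊕b29⊕b30⊕b31 = 0⊕0⊕0⊕0⊕1⊕0⊕1⊕0⊕0⊕1⊕1⊕1⊕0⊕0⊕0⊕0 = 1
s16: b16⊕b17⊕b18⊕b19⊕b20⊕b21⊕b22⊕b23⊕b24⊕b25⊕b26⊕b27⊕b28⊕b29⊕b30⊕b31 = 0⊕1⊕0⊕1⊕0⊕0⊕1⊕1⊕0⊕1⊕1⊕1⊕0⊕0⊕0⊕0 = 1
Syndrome (s16...s1) = 11001 → position 25.
Overall parity (XOR of all 32 bits, including p0): 1⊕1⊕0⊕0⊕0⊕0⊕1⊕1⊕0⊕0⊕0⊕0⊕1⊕0⊕1⊕0⊕0⊕1⊕0⊕1⊕0⊕0⊕1⊕1⊕0⊕1⊕1⊕1⊕0⊕0⊕0⊕0 = 1
Overall=1, syndrome position=25 → single-bit error at position 25.

single 25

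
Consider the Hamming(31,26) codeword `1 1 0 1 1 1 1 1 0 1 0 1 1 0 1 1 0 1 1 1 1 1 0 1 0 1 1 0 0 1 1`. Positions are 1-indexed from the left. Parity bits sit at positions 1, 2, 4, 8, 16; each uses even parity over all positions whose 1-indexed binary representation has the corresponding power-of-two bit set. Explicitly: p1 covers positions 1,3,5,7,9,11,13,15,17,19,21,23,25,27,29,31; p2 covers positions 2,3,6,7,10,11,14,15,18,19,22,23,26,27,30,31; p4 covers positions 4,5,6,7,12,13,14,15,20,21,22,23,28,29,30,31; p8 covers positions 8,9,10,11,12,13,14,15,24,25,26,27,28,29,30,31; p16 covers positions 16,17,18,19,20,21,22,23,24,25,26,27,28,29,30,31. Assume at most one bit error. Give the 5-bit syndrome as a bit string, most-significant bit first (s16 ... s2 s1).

s1: b1⊕b3⊕b5⊕b7⊕b9⊕b11⊕b13⊕b15⊕b17⊕b19⊕b21⊕b23⊕b25⊕b27⊕b29⊕b31 = 1⊕0⊕1⊕1⊕0⊕0⊕1⊕1⊕0⊕1⊕1⊕0⊕0⊕1⊕0⊕1 = 1
s2: b2⊕b3⊕b6⊕b7⊕b10⊕b11⊕b14⊕b15⊕b18⊕b19⊕b22⊕b23⊕b26⊕b27⊕b30⊕b31 = 1⊕0⊕1⊕1⊕1⊕0⊕0⊕1⊕1⊕1⊕1⊕0⊕1⊕1⊕1⊕1 = 0
s4: b4⊕b5⊕b6⊕b7⊕b12⊕b13⊕b14⊕b15⊕b20⊕b21⊕b22⊕b23⊕b28⊕b29⊕b30⊕b31 = 1⊕1⊕1⊕1⊕1⊕1⊕0⊕1⊕1⊕1⊕1⊕0⊕0⊕0⊕1⊕1 = 0
s8: b8⊕b9⊕b10⊕b11⊕b12⊕b13⊕b14⊕b15⊕b24⊕b25⊕b26⊕b27⊕b28⊕b29⊕b30⊕b31 = 1⊕0⊕1⊕0⊕1⊕1⊕0⊕1⊕1⊕0⊕1⊕1⊕0⊕0⊕1⊕1 = 0
s16: b16⊕b17⊕b18⊕b19⊕b20⊕b21⊕b22⊕b23⊕b24⊕b25⊕b26⊕b27⊕b28⊕b29⊕b30⊕b31 = 1⊕0⊕1⊕1⊕1⊕1⊕1⊕0⊕1⊕0⊕1⊕1⊕0⊕0⊕1⊕1 = 1
Syndrome (s16...s1) = 10001 → position 17.

10001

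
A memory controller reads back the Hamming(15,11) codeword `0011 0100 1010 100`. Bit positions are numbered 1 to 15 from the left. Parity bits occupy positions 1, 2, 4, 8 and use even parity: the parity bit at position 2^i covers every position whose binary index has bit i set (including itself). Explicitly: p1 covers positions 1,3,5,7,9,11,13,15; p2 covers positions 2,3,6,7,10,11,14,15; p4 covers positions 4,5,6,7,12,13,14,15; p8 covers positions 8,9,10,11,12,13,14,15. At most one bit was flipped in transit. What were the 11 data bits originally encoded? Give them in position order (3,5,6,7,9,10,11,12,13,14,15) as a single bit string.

s1: b1⊕b3⊕b5⊕b7⊕b9⊕b11⊕b13⊕b15 = 0⊕1⊕0⊕0⊕1⊕1⊕1⊕0 = 0
s2: b2⊕b3⊕b6⊕b7⊕b10⊕b11⊕b14⊕b15 = 0⊕1⊕1⊕0⊕0⊕1⊕0⊕0 = 1
s4: b4⊕b5⊕b6⊕b7⊕b12⊕b13⊕b14⊕b15 = 1⊕0⊕1⊕0⊕0⊕1⊕0⊕0 = 1
s8: b8⊕b9⊕b10⊕b11⊕b12⊕b13⊕b14⊕b15 = 0⊕1⊕0⊕1⊕0⊕1⊕0⊕0 = 1
Syndrome (s8...s1) = 1110 → position 14.
Flip bit 14: corrected codeword = 001101001010110
Data bits at positions 3,5,6,7,9,10,11,12,13,14,15: 10101010110

10101010110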